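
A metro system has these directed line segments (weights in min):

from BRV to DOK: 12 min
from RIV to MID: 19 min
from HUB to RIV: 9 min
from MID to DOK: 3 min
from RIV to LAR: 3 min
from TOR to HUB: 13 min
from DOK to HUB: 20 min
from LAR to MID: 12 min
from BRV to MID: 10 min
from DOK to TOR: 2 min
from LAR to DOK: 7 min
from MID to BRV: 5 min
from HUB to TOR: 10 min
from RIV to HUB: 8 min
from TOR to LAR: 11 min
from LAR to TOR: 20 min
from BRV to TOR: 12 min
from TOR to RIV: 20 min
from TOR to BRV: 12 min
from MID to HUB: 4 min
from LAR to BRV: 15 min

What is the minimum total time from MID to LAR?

Compare a few routes:
MID - HUB - TOR - LAR: 4+10+11 = 25
MID - DOK - TOR - LAR: 3+2+11 = 16
The minimum is 16 min via MID - DOK - TOR - LAR.

16 min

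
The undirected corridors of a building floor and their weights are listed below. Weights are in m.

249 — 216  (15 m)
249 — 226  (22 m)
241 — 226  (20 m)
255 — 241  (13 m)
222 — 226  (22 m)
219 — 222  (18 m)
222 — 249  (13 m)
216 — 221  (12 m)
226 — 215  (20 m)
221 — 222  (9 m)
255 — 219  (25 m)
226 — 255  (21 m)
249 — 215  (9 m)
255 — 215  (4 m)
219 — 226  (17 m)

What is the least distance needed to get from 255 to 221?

35 m

Compare a few routes:
255 → 215 → 249 → 222 → 221: 4+9+13+9 = 35
255 → 215 → 249 → 216 → 221: 4+9+15+12 = 40
Cheapest is 255 → 215 → 249 → 222 → 221 at 35 m.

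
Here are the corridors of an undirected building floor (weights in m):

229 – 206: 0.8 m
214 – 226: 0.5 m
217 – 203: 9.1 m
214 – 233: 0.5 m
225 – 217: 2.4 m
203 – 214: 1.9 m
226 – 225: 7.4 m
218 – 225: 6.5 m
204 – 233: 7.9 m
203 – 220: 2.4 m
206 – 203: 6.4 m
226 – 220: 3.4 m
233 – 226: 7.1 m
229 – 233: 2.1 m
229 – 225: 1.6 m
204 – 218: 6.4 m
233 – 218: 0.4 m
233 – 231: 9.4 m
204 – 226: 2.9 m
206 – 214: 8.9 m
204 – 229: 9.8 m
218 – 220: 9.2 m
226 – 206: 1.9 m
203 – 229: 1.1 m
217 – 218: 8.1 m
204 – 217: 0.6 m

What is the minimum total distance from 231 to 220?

13.8 m

Enumerating some paths:
231–233–214–226–220: 9.4+0.5+0.5+3.4 = 13.8
231–233–214–203–220: 9.4+0.5+1.9+2.4 = 14.2
The minimum is 13.8 m via 231–233–214–226–220.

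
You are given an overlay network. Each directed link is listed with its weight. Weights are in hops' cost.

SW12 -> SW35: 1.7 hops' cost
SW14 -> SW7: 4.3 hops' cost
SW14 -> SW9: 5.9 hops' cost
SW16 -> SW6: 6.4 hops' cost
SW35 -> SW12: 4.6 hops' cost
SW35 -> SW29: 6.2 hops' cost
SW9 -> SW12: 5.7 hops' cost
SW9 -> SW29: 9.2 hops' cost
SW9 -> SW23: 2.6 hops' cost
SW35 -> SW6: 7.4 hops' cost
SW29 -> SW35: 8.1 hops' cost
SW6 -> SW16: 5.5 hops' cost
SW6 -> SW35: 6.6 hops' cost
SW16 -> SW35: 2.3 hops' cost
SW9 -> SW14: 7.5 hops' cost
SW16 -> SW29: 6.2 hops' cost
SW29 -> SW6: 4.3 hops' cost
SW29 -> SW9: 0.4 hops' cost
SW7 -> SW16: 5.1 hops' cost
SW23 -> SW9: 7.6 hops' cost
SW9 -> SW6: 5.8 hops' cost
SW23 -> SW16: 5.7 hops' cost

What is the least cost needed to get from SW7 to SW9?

11.7 hops' cost

Settle nodes by increasing distance from SW7:
SW7: 0
SW16: 5.1  (via SW7)
SW35: 7.4  (via SW16)
SW29: 11.3  (via SW16)
SW6: 11.5  (via SW16)
SW9: 11.7  (via SW29)
Shortest route: SW7 → SW16 → SW29 → SW9 = 11.7 hops' cost.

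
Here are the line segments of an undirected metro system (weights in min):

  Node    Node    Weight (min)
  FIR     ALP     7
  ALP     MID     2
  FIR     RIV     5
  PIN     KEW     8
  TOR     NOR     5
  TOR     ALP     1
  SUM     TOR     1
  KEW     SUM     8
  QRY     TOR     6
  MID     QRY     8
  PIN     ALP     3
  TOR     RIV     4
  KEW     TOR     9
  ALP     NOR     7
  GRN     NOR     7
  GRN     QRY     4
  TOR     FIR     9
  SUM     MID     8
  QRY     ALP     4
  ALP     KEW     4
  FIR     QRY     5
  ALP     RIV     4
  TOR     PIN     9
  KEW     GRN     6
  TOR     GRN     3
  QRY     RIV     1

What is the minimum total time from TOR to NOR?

5 min

Compare a few routes:
TOR–GRN–NOR: 3+7 = 10
TOR–NOR: 5 = 5
TOR–ALP–NOR: 1+7 = 8
The minimum is 5 min via TOR–NOR.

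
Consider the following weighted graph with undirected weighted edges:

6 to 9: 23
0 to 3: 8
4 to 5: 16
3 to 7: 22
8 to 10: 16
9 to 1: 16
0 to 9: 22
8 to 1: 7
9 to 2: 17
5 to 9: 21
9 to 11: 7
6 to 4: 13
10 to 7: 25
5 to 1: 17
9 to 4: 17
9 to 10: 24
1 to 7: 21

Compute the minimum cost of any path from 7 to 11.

44

Enumerating some paths:
7 - 1 - 9 - 11: 21+16+7 = 44
7 - 3 - 0 - 9 - 11: 22+8+22+7 = 59
7 - 10 - 9 - 11: 25+24+7 = 56
Cheapest is 7 - 1 - 9 - 11 at 44.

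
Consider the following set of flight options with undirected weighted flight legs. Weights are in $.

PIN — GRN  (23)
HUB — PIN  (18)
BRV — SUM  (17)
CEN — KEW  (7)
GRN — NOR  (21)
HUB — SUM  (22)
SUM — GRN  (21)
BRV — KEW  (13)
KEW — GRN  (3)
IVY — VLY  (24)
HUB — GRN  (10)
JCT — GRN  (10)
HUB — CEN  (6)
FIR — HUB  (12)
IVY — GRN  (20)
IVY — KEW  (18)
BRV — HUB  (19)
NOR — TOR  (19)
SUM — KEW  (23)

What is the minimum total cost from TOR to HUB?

$50

Running Dijkstra from TOR:
TOR: 0
NOR: 19  (via TOR)
GRN: 40  (via NOR)
KEW: 43  (via GRN)
JCT: 50  (via GRN)
HUB: 50  (via GRN)
Shortest route: TOR → NOR → GRN → HUB = $50.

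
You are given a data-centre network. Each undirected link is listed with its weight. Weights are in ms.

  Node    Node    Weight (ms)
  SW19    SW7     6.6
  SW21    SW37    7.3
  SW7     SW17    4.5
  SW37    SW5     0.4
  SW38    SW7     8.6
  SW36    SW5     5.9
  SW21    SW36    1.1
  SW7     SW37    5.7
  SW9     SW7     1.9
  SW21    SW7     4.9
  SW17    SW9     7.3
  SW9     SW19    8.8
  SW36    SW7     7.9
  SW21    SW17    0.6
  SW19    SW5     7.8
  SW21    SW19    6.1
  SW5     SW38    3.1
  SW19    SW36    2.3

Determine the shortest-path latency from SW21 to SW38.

Compare a few routes:
SW21–SW37–SW5–SW38: 7.3+0.4+3.1 = 10.8
SW21–SW7–SW38: 4.9+8.6 = 13.5
SW21–SW36–SW5–SW38: 1.1+5.9+3.1 = 10.1
The minimum is 10.1 ms via SW21–SW36–SW5–SW38.

10.1 ms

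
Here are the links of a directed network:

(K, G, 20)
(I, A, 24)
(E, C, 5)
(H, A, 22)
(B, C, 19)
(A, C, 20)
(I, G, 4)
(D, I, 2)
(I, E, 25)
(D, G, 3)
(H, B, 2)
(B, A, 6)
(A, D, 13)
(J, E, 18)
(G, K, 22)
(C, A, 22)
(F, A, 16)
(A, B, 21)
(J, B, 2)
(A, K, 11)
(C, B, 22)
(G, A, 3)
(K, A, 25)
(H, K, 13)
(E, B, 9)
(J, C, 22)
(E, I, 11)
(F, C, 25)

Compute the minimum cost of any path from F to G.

32

Enumerating some paths:
F → A → D → I → G: 16+13+2+4 = 35
F → A → D → G: 16+13+3 = 32
The minimum is 32 via F → A → D → G.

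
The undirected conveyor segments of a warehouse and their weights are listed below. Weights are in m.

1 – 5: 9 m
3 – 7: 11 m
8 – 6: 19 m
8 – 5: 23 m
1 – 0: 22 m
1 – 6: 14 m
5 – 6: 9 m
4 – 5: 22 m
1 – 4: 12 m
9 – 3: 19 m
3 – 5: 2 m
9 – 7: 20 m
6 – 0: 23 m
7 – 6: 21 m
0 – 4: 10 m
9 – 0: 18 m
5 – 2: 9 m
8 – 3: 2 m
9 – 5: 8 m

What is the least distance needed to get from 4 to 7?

Settle nodes by increasing distance from 4:
4: 0
0: 10  (via 4)
1: 12  (via 4)
5: 21  (via 1)
3: 23  (via 5)
8: 25  (via 3)
6: 26  (via 1)
9: 28  (via 0)
2: 30  (via 5)
7: 34  (via 3)
Shortest route: 4 → 1 → 5 → 3 → 7 = 34 m.

34 m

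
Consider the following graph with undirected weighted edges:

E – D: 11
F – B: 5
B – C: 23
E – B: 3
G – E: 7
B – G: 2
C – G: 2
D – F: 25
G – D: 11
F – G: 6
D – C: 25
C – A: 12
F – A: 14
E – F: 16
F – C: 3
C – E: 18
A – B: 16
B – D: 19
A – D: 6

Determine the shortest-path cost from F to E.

Settle nodes by increasing distance from F:
F: 0
C: 3  (via F)
B: 5  (via F)
G: 5  (via C)
E: 8  (via B)
Shortest route: F → B → E = 8.

8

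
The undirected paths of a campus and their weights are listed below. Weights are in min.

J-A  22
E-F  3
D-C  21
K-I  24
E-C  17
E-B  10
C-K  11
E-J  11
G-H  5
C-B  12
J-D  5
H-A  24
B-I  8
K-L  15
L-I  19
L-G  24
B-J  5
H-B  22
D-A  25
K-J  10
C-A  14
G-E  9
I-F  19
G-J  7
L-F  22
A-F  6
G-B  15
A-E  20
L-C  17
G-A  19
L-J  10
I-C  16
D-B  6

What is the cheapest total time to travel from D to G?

12 min

Running Dijkstra from D:
D: 0
J: 5  (via D)
B: 6  (via D)
G: 12  (via J)
Shortest route: D–J–G = 12 min.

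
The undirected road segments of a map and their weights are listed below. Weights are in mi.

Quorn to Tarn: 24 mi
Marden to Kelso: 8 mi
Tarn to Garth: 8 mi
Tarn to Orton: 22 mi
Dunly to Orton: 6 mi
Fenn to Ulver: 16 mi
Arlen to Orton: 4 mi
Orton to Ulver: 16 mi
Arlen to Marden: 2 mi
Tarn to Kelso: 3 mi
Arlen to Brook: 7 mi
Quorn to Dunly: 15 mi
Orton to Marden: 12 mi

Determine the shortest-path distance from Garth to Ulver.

41 mi

Running Dijkstra from Garth:
Garth: 0
Tarn: 8  (via Garth)
Kelso: 11  (via Tarn)
Marden: 19  (via Kelso)
Arlen: 21  (via Marden)
Orton: 25  (via Arlen)
Brook: 28  (via Arlen)
Dunly: 31  (via Orton)
Quorn: 32  (via Tarn)
Ulver: 41  (via Orton)
Shortest route: Garth → Tarn → Kelso → Marden → Arlen → Orton → Ulver = 41 mi.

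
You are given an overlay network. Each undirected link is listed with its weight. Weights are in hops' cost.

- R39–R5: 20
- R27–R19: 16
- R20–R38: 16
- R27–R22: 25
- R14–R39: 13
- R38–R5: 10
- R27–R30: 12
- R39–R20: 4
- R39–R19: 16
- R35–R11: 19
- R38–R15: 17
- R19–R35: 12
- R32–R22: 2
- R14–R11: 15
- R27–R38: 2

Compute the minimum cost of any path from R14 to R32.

62 hops' cost

Candidate routes:
R14 → R39 → R19 → R27 → R22 → R32: 13+16+16+25+2 = 72
R14 → R39 → R20 → R38 → R27 → R22 → R32: 13+4+16+2+25+2 = 62
R14 → R39 → R5 → R38 → R27 → R22 → R32: 13+20+10+2+25+2 = 72
R14 → R11 → R35 → R19 → R27 → R22 → R32: 15+19+12+16+25+2 = 89
The minimum is 62 hops' cost via R14 → R39 → R20 → R38 → R27 → R22 → R32.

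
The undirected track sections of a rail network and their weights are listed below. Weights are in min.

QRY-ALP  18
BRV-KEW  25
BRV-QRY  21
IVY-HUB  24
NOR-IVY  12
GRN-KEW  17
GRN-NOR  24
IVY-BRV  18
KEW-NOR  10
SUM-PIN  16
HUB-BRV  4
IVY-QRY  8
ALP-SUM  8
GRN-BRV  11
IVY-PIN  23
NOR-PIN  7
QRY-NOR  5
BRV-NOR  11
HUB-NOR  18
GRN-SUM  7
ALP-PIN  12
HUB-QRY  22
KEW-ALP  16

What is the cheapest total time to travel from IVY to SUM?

34 min

Enumerating some paths:
IVY - QRY - ALP - SUM: 8+18+8 = 34
IVY - NOR - PIN - SUM: 12+7+16 = 35
Cheapest is IVY - QRY - ALP - SUM at 34 min.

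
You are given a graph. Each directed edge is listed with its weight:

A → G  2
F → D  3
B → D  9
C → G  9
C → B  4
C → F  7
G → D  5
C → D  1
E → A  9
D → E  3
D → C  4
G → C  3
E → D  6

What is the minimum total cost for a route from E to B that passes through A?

Best E to A: E → A costing 9
Shortest A→B: A → G → C → B = 9
Total via A: 9 + 9 = 18.

18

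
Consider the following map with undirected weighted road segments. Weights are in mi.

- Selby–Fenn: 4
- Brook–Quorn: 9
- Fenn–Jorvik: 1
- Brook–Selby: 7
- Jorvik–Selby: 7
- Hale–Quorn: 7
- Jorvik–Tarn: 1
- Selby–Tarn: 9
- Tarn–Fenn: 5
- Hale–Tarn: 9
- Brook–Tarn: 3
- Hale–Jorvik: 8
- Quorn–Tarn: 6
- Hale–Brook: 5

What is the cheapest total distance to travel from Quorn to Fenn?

Compare a few routes:
Quorn–Tarn–Jorvik–Fenn: 6+1+1 = 8
Quorn–Tarn–Fenn: 6+5 = 11
Cheapest is Quorn–Tarn–Jorvik–Fenn at 8 mi.

8 mi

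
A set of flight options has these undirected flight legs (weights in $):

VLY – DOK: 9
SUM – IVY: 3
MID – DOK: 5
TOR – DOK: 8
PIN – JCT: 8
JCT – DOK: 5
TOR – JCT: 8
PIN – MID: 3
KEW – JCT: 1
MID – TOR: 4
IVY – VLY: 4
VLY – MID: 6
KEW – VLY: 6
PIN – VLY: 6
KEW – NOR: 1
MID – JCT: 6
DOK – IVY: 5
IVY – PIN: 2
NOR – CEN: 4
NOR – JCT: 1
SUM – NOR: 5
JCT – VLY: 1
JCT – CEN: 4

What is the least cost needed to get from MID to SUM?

$8

Compare a few routes:
MID–VLY–IVY–SUM: 6+4+3 = 13
MID–VLY–JCT–NOR–SUM: 6+1+1+5 = 13
MID–PIN–IVY–SUM: 3+2+3 = 8
MID–JCT–NOR–SUM: 6+1+5 = 12
Cheapest is MID–PIN–IVY–SUM at $8.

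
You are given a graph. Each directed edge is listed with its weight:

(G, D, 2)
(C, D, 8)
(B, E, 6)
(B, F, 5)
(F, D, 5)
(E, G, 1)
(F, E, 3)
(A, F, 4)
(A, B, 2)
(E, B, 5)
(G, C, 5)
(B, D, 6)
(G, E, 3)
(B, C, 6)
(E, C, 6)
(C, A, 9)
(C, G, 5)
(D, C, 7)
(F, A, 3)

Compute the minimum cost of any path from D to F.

20

Running Dijkstra from D:
D: 0
C: 7  (via D)
G: 12  (via C)
E: 15  (via G)
A: 16  (via C)
B: 18  (via A)
F: 20  (via A)
Shortest route: D → C → A → F = 20.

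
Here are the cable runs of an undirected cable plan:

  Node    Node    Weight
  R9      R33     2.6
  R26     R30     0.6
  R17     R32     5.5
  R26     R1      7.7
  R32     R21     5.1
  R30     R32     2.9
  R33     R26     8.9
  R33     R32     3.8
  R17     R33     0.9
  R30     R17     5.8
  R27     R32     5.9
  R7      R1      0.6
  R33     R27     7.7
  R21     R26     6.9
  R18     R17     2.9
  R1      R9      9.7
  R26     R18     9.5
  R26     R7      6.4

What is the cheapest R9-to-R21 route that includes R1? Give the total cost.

Shortest R9→R1: R9–R1 = 9.7
Best R1 to R21: R1–R7–R26–R21 costing 13.9
Total via R1: 9.7 + 13.9 = 23.6.

23.6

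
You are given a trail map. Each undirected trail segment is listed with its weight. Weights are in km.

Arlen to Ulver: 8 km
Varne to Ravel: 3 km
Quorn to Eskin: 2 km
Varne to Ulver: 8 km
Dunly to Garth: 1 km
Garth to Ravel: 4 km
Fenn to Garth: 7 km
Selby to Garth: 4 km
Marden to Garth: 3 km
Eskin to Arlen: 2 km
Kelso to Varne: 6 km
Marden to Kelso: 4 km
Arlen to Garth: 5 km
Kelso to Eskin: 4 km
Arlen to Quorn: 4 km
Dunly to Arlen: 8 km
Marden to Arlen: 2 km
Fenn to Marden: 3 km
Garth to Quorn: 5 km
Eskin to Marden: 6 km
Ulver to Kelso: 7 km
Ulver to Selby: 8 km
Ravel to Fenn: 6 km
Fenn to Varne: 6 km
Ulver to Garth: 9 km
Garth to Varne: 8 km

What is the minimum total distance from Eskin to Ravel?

11 km

Running Dijkstra from Eskin:
Eskin: 0
Quorn: 2  (via Eskin)
Arlen: 2  (via Eskin)
Kelso: 4  (via Eskin)
Marden: 4  (via Arlen)
Garth: 7  (via Quorn)
Fenn: 7  (via Marden)
Dunly: 8  (via Garth)
Ulver: 10  (via Arlen)
Varne: 10  (via Kelso)
Selby: 11  (via Garth)
Ravel: 11  (via Garth)
Shortest route: Eskin → Quorn → Garth → Ravel = 11 km.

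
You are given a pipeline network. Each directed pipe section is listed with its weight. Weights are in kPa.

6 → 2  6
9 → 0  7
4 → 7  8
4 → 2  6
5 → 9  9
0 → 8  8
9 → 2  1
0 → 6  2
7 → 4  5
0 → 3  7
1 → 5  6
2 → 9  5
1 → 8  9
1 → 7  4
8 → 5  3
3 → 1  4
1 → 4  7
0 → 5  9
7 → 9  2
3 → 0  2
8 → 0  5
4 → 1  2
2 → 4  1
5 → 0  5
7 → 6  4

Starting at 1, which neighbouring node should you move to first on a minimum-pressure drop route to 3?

5

Compare a few routes:
1 - 5 - 0 - 3: 6+5+7 = 18
1 - 7 - 9 - 0 - 3: 4+2+7+7 = 20
1 - 8 - 0 - 3: 9+5+7 = 21
The minimum is 18 kPa via 1 - 5 - 0 - 3.
So from 1 the first move is to 5.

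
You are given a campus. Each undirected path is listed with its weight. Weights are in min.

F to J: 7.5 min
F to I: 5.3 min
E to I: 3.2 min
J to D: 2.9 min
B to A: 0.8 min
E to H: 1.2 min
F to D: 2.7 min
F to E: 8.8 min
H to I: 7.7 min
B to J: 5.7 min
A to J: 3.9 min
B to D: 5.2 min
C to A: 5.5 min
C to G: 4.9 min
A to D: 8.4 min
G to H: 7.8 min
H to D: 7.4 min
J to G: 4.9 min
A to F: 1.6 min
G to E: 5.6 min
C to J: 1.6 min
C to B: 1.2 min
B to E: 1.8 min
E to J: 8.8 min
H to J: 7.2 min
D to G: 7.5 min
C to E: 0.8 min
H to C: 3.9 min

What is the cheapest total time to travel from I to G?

Candidate routes:
I → E → C → J → G: 3.2+0.8+1.6+4.9 = 10.5
I → E → G: 3.2+5.6 = 8.8
I → E → C → G: 3.2+0.8+4.9 = 8.9
The minimum is 8.8 min via I → E → G.

8.8 min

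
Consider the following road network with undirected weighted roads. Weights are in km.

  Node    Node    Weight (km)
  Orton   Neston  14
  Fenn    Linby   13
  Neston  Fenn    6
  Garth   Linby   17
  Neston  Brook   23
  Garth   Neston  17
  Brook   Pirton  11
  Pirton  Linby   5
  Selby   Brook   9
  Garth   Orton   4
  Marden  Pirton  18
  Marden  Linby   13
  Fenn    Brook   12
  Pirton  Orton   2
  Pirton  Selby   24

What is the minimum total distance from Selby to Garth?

26 km

Enumerating some paths:
Selby–Brook–Pirton–Orton–Garth: 9+11+2+4 = 26
Selby–Pirton–Orton–Garth: 24+2+4 = 30
Selby–Brook–Pirton–Linby–Garth: 9+11+5+17 = 42
Cheapest is Selby–Brook–Pirton–Orton–Garth at 26 km.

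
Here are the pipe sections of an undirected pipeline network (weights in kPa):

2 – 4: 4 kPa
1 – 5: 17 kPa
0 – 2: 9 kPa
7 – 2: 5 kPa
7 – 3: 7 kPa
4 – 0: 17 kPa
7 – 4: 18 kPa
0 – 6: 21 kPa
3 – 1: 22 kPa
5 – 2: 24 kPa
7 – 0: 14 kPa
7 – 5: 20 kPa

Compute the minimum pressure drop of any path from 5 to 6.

Shortest distances from 5:
5: 0
1: 17  (via 5)
7: 20  (via 5)
2: 24  (via 5)
3: 27  (via 7)
4: 28  (via 2)
0: 33  (via 2)
6: 54  (via 0)
Shortest route: 5 → 2 → 0 → 6 = 54 kPa.

54 kPa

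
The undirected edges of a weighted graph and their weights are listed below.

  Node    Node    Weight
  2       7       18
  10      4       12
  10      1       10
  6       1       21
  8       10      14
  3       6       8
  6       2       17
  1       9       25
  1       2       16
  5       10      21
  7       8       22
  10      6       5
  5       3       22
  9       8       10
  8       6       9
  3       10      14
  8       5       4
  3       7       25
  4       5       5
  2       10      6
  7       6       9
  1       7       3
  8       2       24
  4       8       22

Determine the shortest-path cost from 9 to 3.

27

Candidate routes:
9 - 8 - 5 - 3: 10+4+22 = 36
9 - 8 - 6 - 3: 10+9+8 = 27
The minimum is 27 via 9 - 8 - 6 - 3.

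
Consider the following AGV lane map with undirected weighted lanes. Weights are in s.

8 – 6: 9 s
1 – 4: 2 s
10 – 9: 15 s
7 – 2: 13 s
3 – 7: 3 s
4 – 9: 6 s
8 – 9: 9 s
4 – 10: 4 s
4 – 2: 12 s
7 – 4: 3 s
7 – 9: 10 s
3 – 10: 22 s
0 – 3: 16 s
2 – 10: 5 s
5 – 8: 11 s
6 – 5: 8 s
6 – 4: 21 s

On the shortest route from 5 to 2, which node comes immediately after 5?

8

Candidate routes:
5–8–9–4–10–2: 11+9+6+4+5 = 35
5–8–9–4–2: 11+9+6+12 = 38
5–6–4–10–2: 8+21+4+5 = 38
Cheapest is 5–8–9–4–10–2 at 35 s.
So from 5 the first move is to 8.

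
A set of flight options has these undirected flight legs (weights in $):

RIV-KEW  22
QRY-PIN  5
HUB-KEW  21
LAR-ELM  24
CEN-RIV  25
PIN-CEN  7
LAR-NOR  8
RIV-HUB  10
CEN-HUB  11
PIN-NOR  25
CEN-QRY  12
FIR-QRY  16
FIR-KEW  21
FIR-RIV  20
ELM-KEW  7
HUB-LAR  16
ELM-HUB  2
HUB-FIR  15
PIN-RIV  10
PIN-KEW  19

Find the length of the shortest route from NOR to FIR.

Running Dijkstra from NOR:
NOR: 0
LAR: 8  (via NOR)
HUB: 24  (via LAR)
PIN: 25  (via NOR)
ELM: 26  (via HUB)
QRY: 30  (via PIN)
CEN: 32  (via PIN)
KEW: 33  (via ELM)
RIV: 34  (via HUB)
FIR: 39  (via HUB)
Shortest route: NOR–LAR–HUB–FIR = $39.

$39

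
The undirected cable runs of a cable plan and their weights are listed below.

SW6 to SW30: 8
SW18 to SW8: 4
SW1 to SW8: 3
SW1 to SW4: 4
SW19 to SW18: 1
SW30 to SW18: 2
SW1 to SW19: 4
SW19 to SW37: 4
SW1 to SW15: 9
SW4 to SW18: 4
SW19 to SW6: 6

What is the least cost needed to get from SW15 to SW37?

Compare a few routes:
SW15 → SW1 → SW19 → SW37: 9+4+4 = 17
SW15 → SW1 → SW8 → SW18 → SW19 → SW37: 9+3+4+1+4 = 21
Cheapest is SW15 → SW1 → SW19 → SW37 at 17.

17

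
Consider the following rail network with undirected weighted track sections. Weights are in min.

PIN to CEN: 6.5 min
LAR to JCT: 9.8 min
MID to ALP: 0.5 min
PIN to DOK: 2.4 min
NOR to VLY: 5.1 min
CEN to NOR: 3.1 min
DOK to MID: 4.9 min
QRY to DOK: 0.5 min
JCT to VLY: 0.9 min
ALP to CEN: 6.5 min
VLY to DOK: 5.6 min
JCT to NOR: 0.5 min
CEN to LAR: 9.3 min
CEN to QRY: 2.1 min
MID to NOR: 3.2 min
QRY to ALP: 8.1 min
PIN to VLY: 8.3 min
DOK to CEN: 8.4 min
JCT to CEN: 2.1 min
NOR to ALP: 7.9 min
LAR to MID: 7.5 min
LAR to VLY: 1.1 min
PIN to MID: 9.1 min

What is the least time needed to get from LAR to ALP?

Running Dijkstra from LAR:
LAR: 0
VLY: 1.1  (via LAR)
JCT: 2  (via VLY)
NOR: 2.5  (via JCT)
CEN: 4.1  (via JCT)
MID: 5.7  (via NOR)
QRY: 6.2  (via CEN)
ALP: 6.2  (via MID)
Shortest route: LAR–VLY–JCT–NOR–MID–ALP = 6.2 min.

6.2 min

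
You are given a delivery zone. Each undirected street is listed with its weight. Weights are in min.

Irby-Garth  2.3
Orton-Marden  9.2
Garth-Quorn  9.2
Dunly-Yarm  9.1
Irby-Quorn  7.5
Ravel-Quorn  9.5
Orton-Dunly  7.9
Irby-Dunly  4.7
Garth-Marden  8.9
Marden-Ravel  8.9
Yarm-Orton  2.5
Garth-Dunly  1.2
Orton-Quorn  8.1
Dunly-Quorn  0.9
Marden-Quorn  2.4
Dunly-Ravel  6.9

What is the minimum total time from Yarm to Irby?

12.6 min

Candidate routes:
Yarm → Dunly → Garth → Irby: 9.1+1.2+2.3 = 12.6
Yarm → Dunly → Irby: 9.1+4.7 = 13.8
The minimum is 12.6 min via Yarm → Dunly → Garth → Irby.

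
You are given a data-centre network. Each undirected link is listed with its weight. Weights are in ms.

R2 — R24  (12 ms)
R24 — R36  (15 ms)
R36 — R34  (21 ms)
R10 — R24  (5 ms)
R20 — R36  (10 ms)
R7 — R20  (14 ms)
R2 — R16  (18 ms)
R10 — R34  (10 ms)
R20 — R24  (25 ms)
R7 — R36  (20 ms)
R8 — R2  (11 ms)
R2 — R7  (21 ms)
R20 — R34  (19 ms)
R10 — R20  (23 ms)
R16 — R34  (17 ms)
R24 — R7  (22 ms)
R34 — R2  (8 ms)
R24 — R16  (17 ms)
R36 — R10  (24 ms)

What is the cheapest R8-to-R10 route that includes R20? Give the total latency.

Best R8 to R20: R8 → R2 → R34 → R20 costing 38
Shortest R20→R10: R20 → R10 = 23
Total via R20: 38 + 23 = 61 ms.

61 ms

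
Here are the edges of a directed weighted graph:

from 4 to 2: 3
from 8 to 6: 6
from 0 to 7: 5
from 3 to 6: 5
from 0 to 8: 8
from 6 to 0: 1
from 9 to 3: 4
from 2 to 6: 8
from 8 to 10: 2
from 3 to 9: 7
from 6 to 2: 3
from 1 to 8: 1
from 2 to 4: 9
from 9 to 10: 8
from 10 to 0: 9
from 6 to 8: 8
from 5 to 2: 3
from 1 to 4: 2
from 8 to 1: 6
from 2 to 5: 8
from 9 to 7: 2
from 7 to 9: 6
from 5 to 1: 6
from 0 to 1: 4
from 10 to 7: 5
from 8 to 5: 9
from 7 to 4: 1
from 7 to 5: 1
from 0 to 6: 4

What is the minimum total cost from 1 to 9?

14

Shortest distances from 1:
1: 0
8: 1  (via 1)
4: 2  (via 1)
10: 3  (via 8)
2: 5  (via 4)
6: 7  (via 8)
0: 8  (via 6)
7: 8  (via 10)
5: 9  (via 7)
9: 14  (via 7)
Shortest route: 1–8–10–7–9 = 14.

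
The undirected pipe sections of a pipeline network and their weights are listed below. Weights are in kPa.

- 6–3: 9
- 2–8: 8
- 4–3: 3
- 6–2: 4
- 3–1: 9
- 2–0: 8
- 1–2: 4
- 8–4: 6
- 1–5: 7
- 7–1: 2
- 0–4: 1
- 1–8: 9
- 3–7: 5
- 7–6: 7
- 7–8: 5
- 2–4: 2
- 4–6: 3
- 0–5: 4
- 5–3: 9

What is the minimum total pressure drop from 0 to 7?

Running Dijkstra from 0:
0: 0
4: 1  (via 0)
2: 3  (via 4)
3: 4  (via 4)
5: 4  (via 0)
6: 4  (via 4)
1: 7  (via 2)
8: 7  (via 4)
7: 9  (via 3)
Shortest route: 0 → 4 → 3 → 7 = 9 kPa.

9 kPa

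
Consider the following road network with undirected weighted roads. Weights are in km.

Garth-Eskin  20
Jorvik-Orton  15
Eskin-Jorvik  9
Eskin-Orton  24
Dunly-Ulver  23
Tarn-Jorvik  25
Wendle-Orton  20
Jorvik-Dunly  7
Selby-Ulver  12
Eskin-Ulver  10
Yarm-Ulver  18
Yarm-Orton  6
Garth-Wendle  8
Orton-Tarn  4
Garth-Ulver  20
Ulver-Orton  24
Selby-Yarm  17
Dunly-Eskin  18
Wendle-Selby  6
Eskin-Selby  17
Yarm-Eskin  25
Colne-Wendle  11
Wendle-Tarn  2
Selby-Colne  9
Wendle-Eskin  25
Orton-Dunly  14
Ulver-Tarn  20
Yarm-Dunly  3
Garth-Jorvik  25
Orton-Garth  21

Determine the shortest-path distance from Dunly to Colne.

Enumerating some paths:
Dunly → Yarm → Selby → Colne: 3+17+9 = 29
Dunly → Yarm → Orton → Tarn → Wendle → Colne: 3+6+4+2+11 = 26
Cheapest is Dunly → Yarm → Orton → Tarn → Wendle → Colne at 26 km.

26 km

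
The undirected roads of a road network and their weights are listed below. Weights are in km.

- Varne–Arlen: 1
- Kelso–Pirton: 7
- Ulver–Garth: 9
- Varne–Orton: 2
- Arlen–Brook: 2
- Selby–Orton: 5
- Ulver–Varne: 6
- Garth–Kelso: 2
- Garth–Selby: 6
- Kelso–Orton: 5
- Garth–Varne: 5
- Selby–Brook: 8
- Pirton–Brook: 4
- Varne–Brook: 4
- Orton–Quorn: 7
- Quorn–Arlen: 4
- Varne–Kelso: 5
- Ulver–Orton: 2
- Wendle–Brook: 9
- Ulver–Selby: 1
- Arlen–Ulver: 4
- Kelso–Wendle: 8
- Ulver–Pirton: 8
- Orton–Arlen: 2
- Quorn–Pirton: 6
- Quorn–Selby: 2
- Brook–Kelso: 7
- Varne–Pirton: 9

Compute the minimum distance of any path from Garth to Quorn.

8 km

Compare a few routes:
Garth–Kelso–Varne–Arlen–Quorn: 2+5+1+4 = 12
Garth–Kelso–Orton–Ulver–Selby–Quorn: 2+5+2+1+2 = 12
Garth–Selby–Quorn: 6+2 = 8
Garth–Varne–Arlen–Quorn: 5+1+4 = 10
The minimum is 8 km via Garth–Selby–Quorn.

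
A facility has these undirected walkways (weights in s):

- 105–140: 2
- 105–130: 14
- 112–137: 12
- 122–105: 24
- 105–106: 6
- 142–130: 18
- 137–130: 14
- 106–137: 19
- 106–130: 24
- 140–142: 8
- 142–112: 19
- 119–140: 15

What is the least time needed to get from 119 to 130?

31 s

Enumerating some paths:
119 - 140 - 142 - 130: 15+8+18 = 41
119 - 140 - 105 - 130: 15+2+14 = 31
119 - 140 - 105 - 106 - 130: 15+2+6+24 = 47
Cheapest is 119 - 140 - 105 - 130 at 31 s.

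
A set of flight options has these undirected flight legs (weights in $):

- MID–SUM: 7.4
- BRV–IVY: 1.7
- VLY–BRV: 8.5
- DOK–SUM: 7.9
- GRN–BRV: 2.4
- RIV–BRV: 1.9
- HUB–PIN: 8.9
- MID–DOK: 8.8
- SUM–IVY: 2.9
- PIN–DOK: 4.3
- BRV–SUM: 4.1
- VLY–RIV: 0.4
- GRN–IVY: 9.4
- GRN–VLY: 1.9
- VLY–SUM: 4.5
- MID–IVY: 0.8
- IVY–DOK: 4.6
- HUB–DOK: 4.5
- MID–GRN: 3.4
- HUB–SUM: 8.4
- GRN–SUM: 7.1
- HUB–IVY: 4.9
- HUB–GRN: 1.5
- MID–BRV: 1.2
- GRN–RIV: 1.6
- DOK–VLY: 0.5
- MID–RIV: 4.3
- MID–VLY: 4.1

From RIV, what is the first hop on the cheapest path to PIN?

Candidate routes:
RIV–VLY–DOK–PIN: 0.4+0.5+4.3 = 5.2
RIV–GRN–VLY–DOK–PIN: 1.6+1.9+0.5+4.3 = 8.3
RIV–BRV–GRN–VLY–DOK–PIN: 1.9+2.4+1.9+0.5+4.3 = 11
The minimum is $5.2 via RIV–VLY–DOK–PIN.
So from RIV the first move is to VLY.

VLY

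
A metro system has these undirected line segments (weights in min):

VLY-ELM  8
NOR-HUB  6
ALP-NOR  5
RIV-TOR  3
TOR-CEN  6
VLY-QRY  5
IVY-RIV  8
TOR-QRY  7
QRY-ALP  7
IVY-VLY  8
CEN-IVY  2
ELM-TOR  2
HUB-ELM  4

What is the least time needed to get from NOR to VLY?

Settle nodes by increasing distance from NOR:
NOR: 0
ALP: 5  (via NOR)
HUB: 6  (via NOR)
ELM: 10  (via HUB)
TOR: 12  (via ELM)
QRY: 12  (via ALP)
RIV: 15  (via TOR)
VLY: 17  (via QRY)
Shortest route: NOR–ALP–QRY–VLY = 17 min.

17 min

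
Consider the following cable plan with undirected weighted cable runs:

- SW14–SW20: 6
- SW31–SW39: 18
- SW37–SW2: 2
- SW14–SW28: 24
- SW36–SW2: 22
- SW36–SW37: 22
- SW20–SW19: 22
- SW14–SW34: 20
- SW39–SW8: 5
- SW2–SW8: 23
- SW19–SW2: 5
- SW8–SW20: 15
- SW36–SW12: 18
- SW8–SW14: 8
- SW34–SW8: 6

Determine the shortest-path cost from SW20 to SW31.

Running Dijkstra from SW20:
SW20: 0
SW14: 6  (via SW20)
SW8: 14  (via SW14)
SW39: 19  (via SW8)
SW34: 20  (via SW8)
SW19: 22  (via SW20)
SW2: 27  (via SW19)
SW37: 29  (via SW2)
SW28: 30  (via SW14)
SW31: 37  (via SW39)
Shortest route: SW20 → SW14 → SW8 → SW39 → SW31 = 37.

37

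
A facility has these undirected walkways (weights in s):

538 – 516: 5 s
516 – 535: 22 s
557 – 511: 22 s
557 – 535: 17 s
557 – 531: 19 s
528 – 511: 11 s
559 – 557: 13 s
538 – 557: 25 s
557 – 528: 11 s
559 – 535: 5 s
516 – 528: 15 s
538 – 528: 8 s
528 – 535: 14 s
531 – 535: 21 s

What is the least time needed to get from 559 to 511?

30 s

Enumerating some paths:
559 → 535 → 528 → 511: 5+14+11 = 30
559 → 557 → 511: 13+22 = 35
The minimum is 30 s via 559 → 535 → 528 → 511.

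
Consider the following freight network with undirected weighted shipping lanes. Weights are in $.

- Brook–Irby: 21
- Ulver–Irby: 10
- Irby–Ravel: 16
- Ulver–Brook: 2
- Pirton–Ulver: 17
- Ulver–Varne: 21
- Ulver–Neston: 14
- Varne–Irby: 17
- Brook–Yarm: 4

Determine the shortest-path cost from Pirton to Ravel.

Settle nodes by increasing distance from Pirton:
Pirton: 0
Ulver: 17  (via Pirton)
Brook: 19  (via Ulver)
Yarm: 23  (via Brook)
Irby: 27  (via Ulver)
Neston: 31  (via Ulver)
Varne: 38  (via Ulver)
Ravel: 43  (via Irby)
Shortest route: Pirton–Ulver–Irby–Ravel = $43.

$43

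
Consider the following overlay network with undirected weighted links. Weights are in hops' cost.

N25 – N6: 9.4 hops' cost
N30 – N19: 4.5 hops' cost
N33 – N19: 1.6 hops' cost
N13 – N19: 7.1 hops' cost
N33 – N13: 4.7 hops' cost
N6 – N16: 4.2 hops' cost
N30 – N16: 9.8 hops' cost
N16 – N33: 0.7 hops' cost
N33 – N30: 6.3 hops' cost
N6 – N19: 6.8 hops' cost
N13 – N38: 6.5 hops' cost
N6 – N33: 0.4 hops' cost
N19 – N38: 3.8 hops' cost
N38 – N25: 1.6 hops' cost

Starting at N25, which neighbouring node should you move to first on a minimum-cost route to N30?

N38

Compare a few routes:
N25–N6–N33–N30: 9.4+0.4+6.3 = 16.1
N25–N38–N19–N33–N30: 1.6+3.8+1.6+6.3 = 13.3
N25–N6–N33–N19–N30: 9.4+0.4+1.6+4.5 = 15.9
N25–N38–N19–N30: 1.6+3.8+4.5 = 9.9
The minimum is 9.9 hops' cost via N25–N38–N19–N30.
So from N25 the first move is to N38.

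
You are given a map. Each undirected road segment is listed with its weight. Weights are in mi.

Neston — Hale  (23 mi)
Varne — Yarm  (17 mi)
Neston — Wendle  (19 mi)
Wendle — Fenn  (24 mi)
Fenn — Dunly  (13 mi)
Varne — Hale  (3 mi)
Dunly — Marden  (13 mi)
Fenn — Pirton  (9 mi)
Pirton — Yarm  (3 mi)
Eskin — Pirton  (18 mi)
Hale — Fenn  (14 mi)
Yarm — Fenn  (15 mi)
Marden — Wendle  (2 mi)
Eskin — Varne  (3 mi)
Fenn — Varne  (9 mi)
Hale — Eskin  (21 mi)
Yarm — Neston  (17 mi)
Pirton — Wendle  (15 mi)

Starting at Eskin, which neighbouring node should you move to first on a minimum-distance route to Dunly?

Candidate routes:
Eskin - Varne - Fenn - Dunly: 3+9+13 = 25
Eskin - Varne - Hale - Fenn - Dunly: 3+3+14+13 = 33
Cheapest is Eskin - Varne - Fenn - Dunly at 25 mi.
So from Eskin the first move is to Varne.

Varne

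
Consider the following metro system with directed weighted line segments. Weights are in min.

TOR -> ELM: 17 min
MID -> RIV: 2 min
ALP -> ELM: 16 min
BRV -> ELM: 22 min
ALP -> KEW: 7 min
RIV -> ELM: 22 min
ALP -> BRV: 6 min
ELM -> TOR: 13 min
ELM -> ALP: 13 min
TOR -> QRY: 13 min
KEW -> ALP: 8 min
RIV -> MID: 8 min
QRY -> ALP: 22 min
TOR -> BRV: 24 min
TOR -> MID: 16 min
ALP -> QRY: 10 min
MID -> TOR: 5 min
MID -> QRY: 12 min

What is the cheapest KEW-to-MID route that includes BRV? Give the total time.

Best KEW to BRV: KEW–ALP–BRV costing 14
Shortest BRV→MID: BRV–ELM–TOR–MID = 51
Total via BRV: 14 + 51 = 65 min.

65 min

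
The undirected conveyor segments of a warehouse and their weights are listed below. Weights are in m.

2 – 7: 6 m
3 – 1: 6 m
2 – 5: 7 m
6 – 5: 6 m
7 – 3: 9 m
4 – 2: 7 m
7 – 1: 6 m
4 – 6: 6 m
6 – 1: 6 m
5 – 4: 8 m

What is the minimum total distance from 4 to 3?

Compare a few routes:
4–6–1–3: 6+6+6 = 18
4–5–6–1–3: 8+6+6+6 = 26
4–2–7–3: 7+6+9 = 22
4–2–7–1–3: 7+6+6+6 = 25
The minimum is 18 m via 4–6–1–3.

18 m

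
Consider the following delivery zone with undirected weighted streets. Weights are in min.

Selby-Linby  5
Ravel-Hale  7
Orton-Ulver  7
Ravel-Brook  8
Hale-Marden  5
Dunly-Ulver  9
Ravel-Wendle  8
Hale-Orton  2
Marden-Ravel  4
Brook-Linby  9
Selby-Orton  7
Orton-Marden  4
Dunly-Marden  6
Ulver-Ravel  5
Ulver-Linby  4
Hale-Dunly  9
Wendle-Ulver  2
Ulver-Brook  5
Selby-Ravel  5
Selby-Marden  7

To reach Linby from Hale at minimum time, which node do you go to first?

Candidate routes:
Hale–Ravel–Ulver–Linby: 7+5+4 = 16
Hale–Orton–Selby–Linby: 2+7+5 = 14
Hale–Orton–Ulver–Linby: 2+7+4 = 13
Cheapest is Hale–Orton–Ulver–Linby at 13 min.
So from Hale the first move is to Orton.

Orton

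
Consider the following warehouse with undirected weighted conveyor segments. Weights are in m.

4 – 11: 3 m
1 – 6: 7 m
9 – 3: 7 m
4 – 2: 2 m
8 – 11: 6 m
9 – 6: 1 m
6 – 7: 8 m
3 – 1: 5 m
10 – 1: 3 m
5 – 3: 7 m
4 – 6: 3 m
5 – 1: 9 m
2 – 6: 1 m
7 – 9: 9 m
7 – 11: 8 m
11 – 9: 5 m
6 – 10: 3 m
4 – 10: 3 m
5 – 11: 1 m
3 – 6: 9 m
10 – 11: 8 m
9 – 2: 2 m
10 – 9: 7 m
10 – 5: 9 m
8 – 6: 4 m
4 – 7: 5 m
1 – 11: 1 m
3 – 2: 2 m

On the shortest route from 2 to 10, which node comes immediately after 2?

6

Enumerating some paths:
2 - 6 - 4 - 10: 1+3+3 = 7
2 - 6 - 10: 1+3 = 4
2 - 4 - 10: 2+3 = 5
2 - 9 - 6 - 10: 2+1+3 = 6
Cheapest is 2 - 6 - 10 at 4 m.
So from 2 the first move is to 6.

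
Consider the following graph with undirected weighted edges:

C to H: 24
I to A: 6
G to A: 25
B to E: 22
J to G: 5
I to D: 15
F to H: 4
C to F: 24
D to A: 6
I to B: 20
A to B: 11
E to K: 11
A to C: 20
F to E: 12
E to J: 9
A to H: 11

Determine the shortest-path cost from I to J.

Settle nodes by increasing distance from I:
I: 0
A: 6  (via I)
D: 12  (via A)
B: 17  (via A)
H: 17  (via A)
F: 21  (via H)
C: 26  (via A)
G: 31  (via A)
E: 33  (via F)
J: 36  (via G)
Shortest route: I → A → G → J = 36.

36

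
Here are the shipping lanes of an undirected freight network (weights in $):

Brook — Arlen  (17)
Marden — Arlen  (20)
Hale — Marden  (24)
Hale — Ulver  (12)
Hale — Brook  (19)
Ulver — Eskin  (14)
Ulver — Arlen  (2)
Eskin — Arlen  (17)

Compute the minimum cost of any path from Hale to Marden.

$24

Shortest distances from Hale:
Hale: 0
Ulver: 12  (via Hale)
Arlen: 14  (via Ulver)
Brook: 19  (via Hale)
Marden: 24  (via Hale)
Shortest route: Hale → Marden = $24.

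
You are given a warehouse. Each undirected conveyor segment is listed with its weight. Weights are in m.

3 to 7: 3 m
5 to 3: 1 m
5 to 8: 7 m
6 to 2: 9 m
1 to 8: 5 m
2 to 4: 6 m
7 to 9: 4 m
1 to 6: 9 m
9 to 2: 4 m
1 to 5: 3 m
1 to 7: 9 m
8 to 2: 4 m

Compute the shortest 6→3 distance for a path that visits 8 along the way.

Best 6 to 8: 6–2–8 costing 13
Best 8 to 3: 8–5–3 costing 8
Total via 8: 13 + 8 = 21 m.

21 m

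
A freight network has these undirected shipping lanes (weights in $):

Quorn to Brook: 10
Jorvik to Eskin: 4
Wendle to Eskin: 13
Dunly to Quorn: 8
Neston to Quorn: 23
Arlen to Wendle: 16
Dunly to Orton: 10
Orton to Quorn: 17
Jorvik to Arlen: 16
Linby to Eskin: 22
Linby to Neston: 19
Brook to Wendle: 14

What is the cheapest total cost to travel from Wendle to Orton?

$41

Running Dijkstra from Wendle:
Wendle: 0
Eskin: 13  (via Wendle)
Brook: 14  (via Wendle)
Arlen: 16  (via Wendle)
Jorvik: 17  (via Eskin)
Quorn: 24  (via Brook)
Dunly: 32  (via Quorn)
Linby: 35  (via Eskin)
Orton: 41  (via Quorn)
Shortest route: Wendle → Brook → Quorn → Orton = $41.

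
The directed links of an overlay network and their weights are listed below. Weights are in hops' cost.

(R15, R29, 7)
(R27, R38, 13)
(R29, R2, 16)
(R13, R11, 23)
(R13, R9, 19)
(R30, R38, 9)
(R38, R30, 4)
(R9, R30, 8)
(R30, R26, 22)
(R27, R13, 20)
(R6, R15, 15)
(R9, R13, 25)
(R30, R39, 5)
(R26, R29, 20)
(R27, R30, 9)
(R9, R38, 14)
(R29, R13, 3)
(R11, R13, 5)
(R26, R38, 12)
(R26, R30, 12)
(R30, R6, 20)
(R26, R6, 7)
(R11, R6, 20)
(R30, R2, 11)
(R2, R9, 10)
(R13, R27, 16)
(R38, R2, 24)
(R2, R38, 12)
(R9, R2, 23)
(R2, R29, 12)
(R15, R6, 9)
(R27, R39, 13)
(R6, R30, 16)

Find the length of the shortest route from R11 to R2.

41 hops' cost

Shortest distances from R11:
R11: 0
R13: 5  (via R11)
R6: 20  (via R11)
R27: 21  (via R13)
R9: 24  (via R13)
R30: 30  (via R27)
R39: 34  (via R27)
R38: 34  (via R27)
R15: 35  (via R6)
R2: 41  (via R30)
Shortest route: R11 → R13 → R27 → R30 → R2 = 41 hops' cost.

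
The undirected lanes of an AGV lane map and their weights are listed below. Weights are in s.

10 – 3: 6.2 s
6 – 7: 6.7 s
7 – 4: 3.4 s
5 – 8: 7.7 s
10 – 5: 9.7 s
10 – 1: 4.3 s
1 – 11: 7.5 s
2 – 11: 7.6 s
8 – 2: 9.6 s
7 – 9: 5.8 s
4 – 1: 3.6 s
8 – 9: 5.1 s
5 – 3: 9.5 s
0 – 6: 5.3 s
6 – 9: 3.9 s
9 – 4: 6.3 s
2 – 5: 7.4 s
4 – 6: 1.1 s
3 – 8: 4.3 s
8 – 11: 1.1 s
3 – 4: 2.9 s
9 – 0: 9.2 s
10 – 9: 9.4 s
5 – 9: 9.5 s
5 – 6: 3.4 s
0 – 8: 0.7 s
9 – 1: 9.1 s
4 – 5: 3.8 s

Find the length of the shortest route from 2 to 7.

Candidate routes:
2 → 5 → 4 → 6 → 7: 7.4+3.8+1.1+6.7 = 19
2 → 5 → 6 → 7: 7.4+3.4+6.7 = 17.5
2 → 5 → 4 → 7: 7.4+3.8+3.4 = 14.6
2 → 5 → 6 → 4 → 7: 7.4+3.4+1.1+3.4 = 15.3
The minimum is 14.6 s via 2 → 5 → 4 → 7.

14.6 s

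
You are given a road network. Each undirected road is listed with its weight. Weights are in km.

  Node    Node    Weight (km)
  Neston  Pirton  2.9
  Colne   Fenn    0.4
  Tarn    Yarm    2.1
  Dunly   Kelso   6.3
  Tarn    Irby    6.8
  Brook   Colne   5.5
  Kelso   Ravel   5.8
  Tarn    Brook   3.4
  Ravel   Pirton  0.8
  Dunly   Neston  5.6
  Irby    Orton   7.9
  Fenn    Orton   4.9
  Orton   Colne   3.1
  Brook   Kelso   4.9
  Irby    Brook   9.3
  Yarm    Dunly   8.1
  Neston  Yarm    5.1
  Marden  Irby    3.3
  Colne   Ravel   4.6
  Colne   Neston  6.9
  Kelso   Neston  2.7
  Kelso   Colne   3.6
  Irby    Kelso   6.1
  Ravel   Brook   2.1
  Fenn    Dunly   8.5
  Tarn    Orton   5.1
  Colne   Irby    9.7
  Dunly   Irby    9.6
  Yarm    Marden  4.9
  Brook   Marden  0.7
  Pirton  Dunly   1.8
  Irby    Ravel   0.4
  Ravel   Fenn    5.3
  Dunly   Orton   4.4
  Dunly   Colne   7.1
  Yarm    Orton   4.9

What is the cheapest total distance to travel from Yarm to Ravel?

7.6 km

Candidate routes:
Yarm - Marden - Brook - Ravel: 4.9+0.7+2.1 = 7.7
Yarm - Tarn - Brook - Ravel: 2.1+3.4+2.1 = 7.6
Yarm - Marden - Irby - Ravel: 4.9+3.3+0.4 = 8.6
Cheapest is Yarm - Tarn - Brook - Ravel at 7.6 km.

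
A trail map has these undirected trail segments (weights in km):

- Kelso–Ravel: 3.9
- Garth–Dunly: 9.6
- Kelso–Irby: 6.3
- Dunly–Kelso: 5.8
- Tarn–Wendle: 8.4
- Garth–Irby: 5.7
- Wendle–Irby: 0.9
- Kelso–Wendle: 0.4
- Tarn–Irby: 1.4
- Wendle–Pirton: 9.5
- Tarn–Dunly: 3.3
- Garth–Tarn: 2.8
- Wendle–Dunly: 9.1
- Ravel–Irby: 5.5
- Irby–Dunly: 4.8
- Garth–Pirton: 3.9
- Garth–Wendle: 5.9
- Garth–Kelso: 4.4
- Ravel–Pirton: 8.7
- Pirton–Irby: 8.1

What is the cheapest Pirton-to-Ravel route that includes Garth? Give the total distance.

Shortest Pirton→Garth: Pirton → Garth = 3.9
Shortest Garth→Ravel: Garth → Kelso → Ravel = 8.3
Total via Garth: 3.9 + 8.3 = 12.2 km.

12.2 km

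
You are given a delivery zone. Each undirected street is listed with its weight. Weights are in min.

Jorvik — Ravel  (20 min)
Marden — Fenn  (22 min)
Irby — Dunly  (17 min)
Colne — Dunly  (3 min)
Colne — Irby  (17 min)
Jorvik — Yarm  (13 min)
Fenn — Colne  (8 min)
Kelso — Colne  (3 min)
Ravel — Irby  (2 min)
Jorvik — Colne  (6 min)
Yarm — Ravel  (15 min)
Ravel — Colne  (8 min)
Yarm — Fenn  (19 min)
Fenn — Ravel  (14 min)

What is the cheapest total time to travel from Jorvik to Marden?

Settle nodes by increasing distance from Jorvik:
Jorvik: 0
Colne: 6  (via Jorvik)
Kelso: 9  (via Colne)
Dunly: 9  (via Colne)
Yarm: 13  (via Jorvik)
Fenn: 14  (via Colne)
Ravel: 14  (via Colne)
Irby: 16  (via Ravel)
Marden: 36  (via Fenn)
Shortest route: Jorvik–Colne–Fenn–Marden = 36 min.

36 min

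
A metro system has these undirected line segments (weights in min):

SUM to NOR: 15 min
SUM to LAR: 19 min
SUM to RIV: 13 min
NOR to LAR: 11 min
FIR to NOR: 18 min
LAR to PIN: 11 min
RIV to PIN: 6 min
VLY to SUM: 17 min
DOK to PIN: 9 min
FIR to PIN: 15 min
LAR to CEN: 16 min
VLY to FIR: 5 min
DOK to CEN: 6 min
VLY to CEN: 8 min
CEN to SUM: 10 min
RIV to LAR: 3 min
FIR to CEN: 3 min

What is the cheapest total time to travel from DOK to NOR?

Compare a few routes:
DOK - PIN - RIV - LAR - NOR: 9+6+3+11 = 29
DOK - PIN - LAR - NOR: 9+11+11 = 31
DOK - CEN - FIR - NOR: 6+3+18 = 27
Cheapest is DOK - CEN - FIR - NOR at 27 min.

27 min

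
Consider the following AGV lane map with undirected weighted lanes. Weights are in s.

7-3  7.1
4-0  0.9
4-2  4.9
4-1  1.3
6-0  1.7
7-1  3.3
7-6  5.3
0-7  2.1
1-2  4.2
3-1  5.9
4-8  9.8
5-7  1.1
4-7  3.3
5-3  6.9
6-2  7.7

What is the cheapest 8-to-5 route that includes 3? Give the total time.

23.9 s

Shortest 8→3: 8 → 4 → 1 → 3 = 17
Best 3 to 5: 3 → 5 costing 6.9
Total via 3: 17 + 6.9 = 23.9 s.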